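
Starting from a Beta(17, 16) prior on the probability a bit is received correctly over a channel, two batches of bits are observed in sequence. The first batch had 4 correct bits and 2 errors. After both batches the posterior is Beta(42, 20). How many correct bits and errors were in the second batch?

21 correct bits and 2 errors

Sequential conjugate updates are equivalent to a single update on the pooled data, so total successes = posterior α − prior α and total failures = posterior β − prior β.
Total across both batches: 42−17=25 correct bits, 20−16=4 errors.
Subtract the first batch: 25−4=21 correct bits and 4−2=2 errors.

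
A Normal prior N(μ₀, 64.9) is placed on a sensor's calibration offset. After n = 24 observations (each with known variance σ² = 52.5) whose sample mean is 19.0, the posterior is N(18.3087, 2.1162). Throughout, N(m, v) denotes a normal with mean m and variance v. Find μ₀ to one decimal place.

With known observation variance, the Normal–Normal posterior has precision τ_n = τ₀ + n/σ² and mean μ_n = (τ₀μ₀ + (n/σ²)x̄)/τ_n.
Here τ₀ = 1/64.9 = 0.015408 and τ_data = 24/52.5 = 0.457143, so τ_n = 0.472551.
Rearranging for μ₀: μ₀ = (μ_n·τ_n − τ_data·x̄)/τ₀ = (18.3087·0.472551 − 0.457143·19.0) / 0.015408 = -0.033923/0.015408 ≈ -2.2.

μ₀ = -2.2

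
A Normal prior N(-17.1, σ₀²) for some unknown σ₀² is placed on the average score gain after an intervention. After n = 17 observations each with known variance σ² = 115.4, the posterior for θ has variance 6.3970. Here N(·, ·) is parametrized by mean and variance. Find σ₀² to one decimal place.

For the Normal–Normal model with known σ², precisions add: τ_n = τ₀ + n/σ².
So 1/σ₀² = 1/6.3970 − 17/115.4 = 0.156323 − 0.147314 = 0.009009.
Hence σ₀² = 1/0.009009 ≈ 111.0.

σ₀² = 111.0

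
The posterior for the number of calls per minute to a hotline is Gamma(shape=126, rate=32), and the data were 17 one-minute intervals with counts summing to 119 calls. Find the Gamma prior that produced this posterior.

A Gamma(α, β) prior (rate parametrization) on a Poisson rate with n observations summing to S gives posterior Gamma(α+S, β+n).
So α = 126 − 119 = 7 and β = 32 − 17 = 15.

Gamma(shape=7, rate=15)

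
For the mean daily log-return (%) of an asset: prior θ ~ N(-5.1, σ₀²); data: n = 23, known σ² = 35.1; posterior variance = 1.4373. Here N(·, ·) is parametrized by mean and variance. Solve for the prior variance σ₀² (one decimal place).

σ₀² = 24.7

For the Normal–Normal model with known σ², precisions add: τ_n = τ₀ + n/σ².
So 1/σ₀² = 1/1.4373 − 23/35.1 = 0.695749 − 0.655271 = 0.040478.
Hence σ₀² = 1/0.040478 ≈ 24.7.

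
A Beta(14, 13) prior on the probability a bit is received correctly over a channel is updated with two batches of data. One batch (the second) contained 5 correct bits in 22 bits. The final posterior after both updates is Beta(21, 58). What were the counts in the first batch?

Sequential conjugate updates are equivalent to a single update on the pooled data, so total successes = posterior α − prior α and total failures = posterior β − prior β.
Total across both batches: 21−14=7 correct bits, 58−13=45 errors.
Subtract the second batch: 7−5=2 correct bits and 45−17=28 errors.

2 correct bits and 28 errors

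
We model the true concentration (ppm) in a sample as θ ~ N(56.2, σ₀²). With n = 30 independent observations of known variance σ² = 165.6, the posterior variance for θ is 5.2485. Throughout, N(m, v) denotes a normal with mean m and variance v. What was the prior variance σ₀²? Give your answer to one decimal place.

Posterior precision equals prior precision plus data precision: 1/σ_n² = 1/σ₀² + n/σ².
So 1/σ₀² = 1/5.2485 − 30/165.6 = 0.190531 − 0.181159 = 0.009372.
Hence σ₀² = 1/0.009372 ≈ 106.7.

σ₀² = 106.7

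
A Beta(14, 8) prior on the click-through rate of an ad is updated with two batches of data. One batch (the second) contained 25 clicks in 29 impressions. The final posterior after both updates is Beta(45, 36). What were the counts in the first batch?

Because Beta–binomial updating is additive in the counts, the combined data contributed (α_post−α_prior, β_post−β_prior) successes and failures.
Total across both batches: 45−14=31 clicks, 36−8=28 non-clicks.
Subtract the second batch: 31−25=6 clicks and 28−4=24 non-clicks.

6 clicks and 24 non-clicks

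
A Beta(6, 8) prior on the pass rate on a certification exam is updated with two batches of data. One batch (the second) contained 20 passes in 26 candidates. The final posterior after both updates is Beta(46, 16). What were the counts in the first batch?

20 passes and 2 failures

Because Beta–binomial updating is additive in the counts, the combined data contributed (α_post−α_prior, β_post−β_prior) successes and failures.
Total across both batches: 46−6=40 passes, 16−8=8 failures.
Subtract the second batch: 40−20=20 passes and 8−6=2 failures.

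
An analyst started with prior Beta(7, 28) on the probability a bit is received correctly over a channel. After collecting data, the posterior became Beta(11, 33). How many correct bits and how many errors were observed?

A Beta(a, b) prior with s successes and f failures in binomial data gives a Beta(a+s, b+f) posterior.
Match parameters: s=11−7=4, f=33−28=5.

4 correct bits and 5 errors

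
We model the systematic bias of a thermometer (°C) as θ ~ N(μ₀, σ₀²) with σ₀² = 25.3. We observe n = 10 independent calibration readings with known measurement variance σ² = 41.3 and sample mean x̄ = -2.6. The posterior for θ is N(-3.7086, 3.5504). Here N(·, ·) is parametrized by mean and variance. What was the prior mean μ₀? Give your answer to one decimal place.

μ₀ = -10.5

With known observation variance, the Normal–Normal posterior has precision τ_n = τ₀ + n/σ² and mean μ_n = (τ₀μ₀ + (n/σ²)x̄)/τ_n.
Here τ₀ = 1/25.3 = 0.039526 and τ_data = 10/41.3 = 0.242131, so τ_n = 0.281657.
Rearranging for μ₀: μ₀ = (μ_n·τ_n − τ_data·x̄)/τ₀ = (-3.7086·0.281657 − 0.242131·-2.6) / 0.039526 = -0.415013/0.039526 ≈ -10.5.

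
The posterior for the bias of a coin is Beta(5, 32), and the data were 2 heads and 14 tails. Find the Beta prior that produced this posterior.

Beta(3, 18)

Under Beta–binomial conjugacy the posterior parameters are (α+s, β+f).
So α = 5 − 2 = 3 and β = 32 − 14 = 18.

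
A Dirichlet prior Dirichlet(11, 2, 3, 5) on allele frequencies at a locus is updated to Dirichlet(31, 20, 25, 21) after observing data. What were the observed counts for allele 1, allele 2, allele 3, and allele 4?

counts (20, 18, 22, 16)

For a Dirichlet(α) prior with multinomial counts c, the posterior is Dirichlet(α + c) componentwise.
Counts are posterior − prior componentwise: 31−11=20, 20−2=18, 25−3=22, 21−5=16.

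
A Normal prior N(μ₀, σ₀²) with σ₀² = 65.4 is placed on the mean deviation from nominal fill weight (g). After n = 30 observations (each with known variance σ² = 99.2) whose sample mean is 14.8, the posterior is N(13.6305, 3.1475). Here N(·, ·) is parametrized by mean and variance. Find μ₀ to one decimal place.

μ₀ = -9.5

With known observation variance, the Normal–Normal posterior has precision τ_n = τ₀ + n/σ² and mean μ_n = (τ₀μ₀ + (n/σ²)x̄)/τ_n.
Here τ₀ = 1/65.4 = 0.015291 and τ_data = 30/99.2 = 0.302419, so τ_n = 0.317710.
Rearranging for μ₀: μ₀ = (μ_n·τ_n − τ_data·x̄)/τ₀ = (13.6305·0.317710 − 0.302419·14.8) / 0.015291 = -0.145255/0.015291 ≈ -9.5.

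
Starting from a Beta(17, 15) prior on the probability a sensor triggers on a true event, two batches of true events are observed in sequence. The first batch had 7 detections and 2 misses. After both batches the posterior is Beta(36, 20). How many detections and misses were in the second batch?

12 detections and 3 misses

Because Beta–binomial updating is additive in the counts, the combined data contributed (α_post−α_prior, β_post−β_prior) successes and failures.
Total across both batches: 36−17=19 detections, 20−15=5 misses.
Subtract the first batch: 19−7=12 detections and 5−2=3 misses.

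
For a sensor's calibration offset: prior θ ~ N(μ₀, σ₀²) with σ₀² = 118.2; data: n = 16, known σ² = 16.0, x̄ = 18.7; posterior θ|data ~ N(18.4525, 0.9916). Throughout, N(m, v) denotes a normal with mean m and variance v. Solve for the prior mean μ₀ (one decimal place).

μ₀ = -10.8

The posterior mean is a precision-weighted average: μ_n = (τ₀μ₀ + τ_data·x̄)/(τ₀+τ_data), with τ₀=1/σ₀² and τ_data=n/σ².
Here τ₀ = 1/118.2 = 0.008460 and τ_data = 16/16.0 = 1.000000, so τ_n = 1.008460.
Rearranging for μ₀: μ₀ = (μ_n·τ_n − τ_data·x̄)/τ₀ = (18.4525·1.008460 − 1.000000·18.7) / 0.008460 = -0.091392/0.008460 ≈ -10.8.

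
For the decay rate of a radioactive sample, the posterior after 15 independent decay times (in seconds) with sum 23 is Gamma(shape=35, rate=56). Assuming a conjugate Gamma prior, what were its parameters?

Gamma(shape=20, rate=33)

Gamma–exponential conjugacy: posterior shape = α + n, posterior rate = β + Σtᵢ.
So α = 35 − 15 = 20 and β = 56 − 23 = 33.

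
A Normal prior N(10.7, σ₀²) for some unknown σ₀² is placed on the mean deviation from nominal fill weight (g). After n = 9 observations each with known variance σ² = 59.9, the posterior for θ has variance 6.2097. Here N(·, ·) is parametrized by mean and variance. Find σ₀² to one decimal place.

For the Normal–Normal model with known σ², precisions add: τ_n = τ₀ + n/σ².
So 1/σ₀² = 1/6.2097 − 9/59.9 = 0.161038 − 0.150250 = 0.010788.
Hence σ₀² = 1/0.010788 ≈ 92.7.

σ₀² = 92.7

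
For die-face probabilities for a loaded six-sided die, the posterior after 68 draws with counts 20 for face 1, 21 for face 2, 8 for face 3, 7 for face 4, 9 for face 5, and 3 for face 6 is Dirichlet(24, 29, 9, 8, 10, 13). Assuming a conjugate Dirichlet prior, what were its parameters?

Dirichlet(4, 8, 1, 1, 1, 10)

For a Dirichlet(α) prior with multinomial counts c, the posterior is Dirichlet(α + c) componentwise.
Subtract each count from the matching posterior parameter: 24−20=4, 29−21=8, 9−8=1, 8−7=1, 10−9=1, 13−3=10.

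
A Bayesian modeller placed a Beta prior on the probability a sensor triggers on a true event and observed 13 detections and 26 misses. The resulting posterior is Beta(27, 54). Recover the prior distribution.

A Beta(α, β) prior with s successes and f failures in binomial data gives a Beta(α+s, β+f) posterior.
Subtract the data counts: 27−13=14, 54−26=28.

Beta(14, 28)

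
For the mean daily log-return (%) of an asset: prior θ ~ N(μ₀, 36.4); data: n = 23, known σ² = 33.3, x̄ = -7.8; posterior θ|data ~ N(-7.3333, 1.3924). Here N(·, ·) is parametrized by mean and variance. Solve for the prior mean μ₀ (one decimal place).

μ₀ = 4.4

The posterior mean is a precision-weighted average: μ_n = (τ₀μ₀ + τ_data·x̄)/(τ₀+τ_data), with τ₀=1/σ₀² and τ_data=n/σ².
Here τ₀ = 1/36.4 = 0.027473 and τ_data = 23/33.3 = 0.690691, so τ_n = 0.718164.
Rearranging for μ₀: μ₀ = (μ_n·τ_n − τ_data·x̄)/τ₀ = (-7.3333·0.718164 − 0.690691·-7.8) / 0.027473 = 0.120878/0.027473 ≈ 4.4.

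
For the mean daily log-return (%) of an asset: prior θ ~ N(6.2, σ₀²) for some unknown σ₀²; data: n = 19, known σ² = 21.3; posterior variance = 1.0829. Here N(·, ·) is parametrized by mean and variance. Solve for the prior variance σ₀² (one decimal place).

Posterior precision equals prior precision plus data precision: 1/σ_n² = 1/σ₀² + n/σ².
So 1/σ₀² = 1/1.0829 − 19/21.3 = 0.923446 − 0.892019 = 0.031427.
Hence σ₀² = 1/0.031427 ≈ 31.8.

σ₀² = 31.8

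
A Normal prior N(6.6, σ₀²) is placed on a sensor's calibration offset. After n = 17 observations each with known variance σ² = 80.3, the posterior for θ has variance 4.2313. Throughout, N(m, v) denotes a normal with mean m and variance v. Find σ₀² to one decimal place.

Posterior precision equals prior precision plus data precision: 1/σ_n² = 1/σ₀² + n/σ².
So 1/σ₀² = 1/4.2313 − 17/80.3 = 0.236334 − 0.211706 = 0.024628.
Hence σ₀² = 1/0.024628 ≈ 40.6.

σ₀² = 40.6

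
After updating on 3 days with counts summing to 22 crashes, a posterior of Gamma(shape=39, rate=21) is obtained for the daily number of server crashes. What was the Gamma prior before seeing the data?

Gamma(shape=17, rate=18)

A Gamma(α, β) prior (rate parametrization) on a Poisson rate with n observations summing to S gives posterior Gamma(α+S, β+n).
So α = 39 − 22 = 17 and β = 21 − 3 = 18.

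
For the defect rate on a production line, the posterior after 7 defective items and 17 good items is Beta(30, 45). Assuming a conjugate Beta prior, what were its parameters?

A Beta(a, b) prior with s successes and f failures in binomial data gives a Beta(a+s, b+f) posterior.
So a = 30 − 7 = 23 and b = 45 − 17 = 28.

Beta(23, 28)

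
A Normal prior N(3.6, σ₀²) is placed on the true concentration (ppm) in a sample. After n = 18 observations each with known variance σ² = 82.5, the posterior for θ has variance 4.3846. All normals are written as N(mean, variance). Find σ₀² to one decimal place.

σ₀² = 101.1

Posterior precision equals prior precision plus data precision: 1/σ_n² = 1/σ₀² + n/σ².
So 1/σ₀² = 1/4.3846 − 18/82.5 = 0.228071 − 0.218182 = 0.009889.
Hence σ₀² = 1/0.009889 ≈ 101.1.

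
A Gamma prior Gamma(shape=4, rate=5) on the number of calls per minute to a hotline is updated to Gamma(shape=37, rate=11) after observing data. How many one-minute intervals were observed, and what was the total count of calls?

n = 6 one-minute intervals with total 33 calls

A Gamma(α, β) prior (rate parametrization) on a Poisson rate with n observations summing to S gives posterior Gamma(α+S, β+n).
Matching: Σxᵢ = 37 − 4 = 33 and n = 11 − 5 = 6.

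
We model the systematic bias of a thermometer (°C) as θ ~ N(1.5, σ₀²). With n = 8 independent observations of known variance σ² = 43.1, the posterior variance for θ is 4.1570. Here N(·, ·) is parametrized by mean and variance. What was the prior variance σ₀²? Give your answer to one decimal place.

For the Normal–Normal model with known σ², precisions add: τ_n = τ₀ + n/σ².
So 1/σ₀² = 1/4.1570 − 8/43.1 = 0.240558 − 0.185615 = 0.054943.
Hence σ₀² = 1/0.054943 ≈ 18.2.

σ₀² = 18.2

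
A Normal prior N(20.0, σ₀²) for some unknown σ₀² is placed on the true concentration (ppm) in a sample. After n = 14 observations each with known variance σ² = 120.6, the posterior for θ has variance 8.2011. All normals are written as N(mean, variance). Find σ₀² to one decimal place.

For the Normal–Normal model with known σ², precisions add: τ_n = τ₀ + n/σ².
So 1/σ₀² = 1/8.2011 − 14/120.6 = 0.121935 − 0.116086 = 0.005849.
Hence σ₀² = 1/0.005849 ≈ 171.0.

σ₀² = 171.0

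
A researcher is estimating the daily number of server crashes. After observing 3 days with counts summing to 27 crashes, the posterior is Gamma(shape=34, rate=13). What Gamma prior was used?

Gamma(shape=7, rate=10)

Gamma–Poisson conjugacy: posterior shape = α + Σxᵢ, posterior rate = β + n.
So α = 34 − 27 = 7 and β = 13 − 3 = 10.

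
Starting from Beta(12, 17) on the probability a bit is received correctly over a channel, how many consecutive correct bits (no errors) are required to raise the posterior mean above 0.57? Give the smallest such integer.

After k correct bits and 0 errors the posterior is Beta(12+k, 17), with mean (12+k)/(12+17+k).
Set (12+k)/(29+k) > 0.57 and solve: k > (0.57·29 − 12)/(1 − 0.57) = 10.535.
The smallest integer exceeding 10.535 is 11, and checking k=11: (23)/(40) = 0.5750 > 0.57.

k = 11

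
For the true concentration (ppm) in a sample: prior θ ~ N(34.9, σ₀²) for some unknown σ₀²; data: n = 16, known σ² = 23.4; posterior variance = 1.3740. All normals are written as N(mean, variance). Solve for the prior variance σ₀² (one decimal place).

σ₀² = 22.7

Posterior precision equals prior precision plus data precision: 1/σ_n² = 1/σ₀² + n/σ².
So 1/σ₀² = 1/1.3740 − 16/23.4 = 0.727802 − 0.683761 = 0.044041.
Hence σ₀² = 1/0.044041 ≈ 22.7.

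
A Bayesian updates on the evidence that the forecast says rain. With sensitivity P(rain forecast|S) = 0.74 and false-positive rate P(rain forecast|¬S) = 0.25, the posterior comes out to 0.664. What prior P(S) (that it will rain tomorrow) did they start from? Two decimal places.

P(S) = 0.40

In odds form, posterior odds = prior odds × likelihood ratio, so prior odds = posterior odds ÷ LR.
Posterior odds = 0.664/(1−0.664) = 1.9762. LR = 0.74/0.25 = 2.9600.
Prior odds = 1.9762/2.9600 = 0.6676, so P(S) = 0.6676/(1+0.6676) ≈ 0.40.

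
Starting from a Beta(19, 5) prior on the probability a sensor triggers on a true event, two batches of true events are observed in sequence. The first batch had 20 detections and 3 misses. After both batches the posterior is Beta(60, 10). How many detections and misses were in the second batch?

Because Beta–binomial updating is additive in the counts, the combined data contributed (α_post−α_prior, β_post−β_prior) successes and failures.
Total across both batches: 60−19=41 detections, 10−5=5 misses.
Subtract the first batch: 41−20=21 detections and 5−3=2 misses.

21 detections and 2 misses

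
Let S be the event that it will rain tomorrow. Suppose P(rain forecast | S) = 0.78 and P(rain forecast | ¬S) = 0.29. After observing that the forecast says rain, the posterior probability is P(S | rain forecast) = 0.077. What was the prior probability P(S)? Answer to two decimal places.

In odds form, posterior odds = prior odds × likelihood ratio, so prior odds = posterior odds ÷ LR.
Posterior odds = 0.077/(1−0.077) = 0.0834. LR = 0.78/0.29 = 2.6897.
Prior odds = 0.0834/2.6897 = 0.0310, so P(S) = 0.0310/(1+0.0310) ≈ 0.03.

P(S) = 0.03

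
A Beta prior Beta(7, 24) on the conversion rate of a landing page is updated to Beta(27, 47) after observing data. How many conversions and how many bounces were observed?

20 conversions and 23 bounces

Beta is conjugate to the binomial likelihood: posterior = Beta(a+s, b+f).
So s = 27 − 7 = 20 and f = 47 − 24 = 23.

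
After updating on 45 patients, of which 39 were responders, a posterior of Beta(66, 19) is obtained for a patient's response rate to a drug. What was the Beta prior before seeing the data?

Beta(27, 13)

Beta is conjugate to the binomial likelihood: posterior = Beta(α+s, β+f).
Subtract the data counts: 66−39=27, 19−6=13.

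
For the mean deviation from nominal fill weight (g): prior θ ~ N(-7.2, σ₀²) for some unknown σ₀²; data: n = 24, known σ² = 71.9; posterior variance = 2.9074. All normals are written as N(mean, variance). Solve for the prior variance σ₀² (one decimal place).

For the Normal–Normal model with known σ², precisions add: τ_n = τ₀ + n/σ².
So 1/σ₀² = 1/2.9074 − 24/71.9 = 0.343950 − 0.333797 = 0.010153.
Hence σ₀² = 1/0.010153 ≈ 98.5.

σ₀² = 98.5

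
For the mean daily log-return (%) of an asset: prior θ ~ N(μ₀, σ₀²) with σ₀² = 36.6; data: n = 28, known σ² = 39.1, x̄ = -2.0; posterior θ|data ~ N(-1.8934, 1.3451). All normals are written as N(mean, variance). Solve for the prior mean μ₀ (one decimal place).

The posterior mean is a precision-weighted average: μ_n = (τ₀μ₀ + τ_data·x̄)/(τ₀+τ_data), with τ₀=1/σ₀² and τ_data=n/σ².
Here τ₀ = 1/36.6 = 0.027322 and τ_data = 28/39.1 = 0.716113, so τ_n = 0.743435.
Rearranging for μ₀: μ₀ = (μ_n·τ_n − τ_data·x̄)/τ₀ = (-1.8934·0.743435 − 0.716113·-2.0) / 0.027322 = 0.024606/0.027322 ≈ 0.9.

μ₀ = 0.9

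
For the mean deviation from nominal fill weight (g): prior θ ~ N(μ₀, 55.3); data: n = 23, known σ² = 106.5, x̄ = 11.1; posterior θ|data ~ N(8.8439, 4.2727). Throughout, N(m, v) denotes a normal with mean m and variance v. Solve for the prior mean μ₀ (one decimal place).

μ₀ = -18.1

The posterior mean is a precision-weighted average: μ_n = (τ₀μ₀ + τ_data·x̄)/(τ₀+τ_data), with τ₀=1/σ₀² and τ_data=n/σ².
Here τ₀ = 1/55.3 = 0.018083 and τ_data = 23/106.5 = 0.215962, so τ_n = 0.234045.
Rearranging for μ₀: μ₀ = (μ_n·τ_n − τ_data·x̄)/τ₀ = (8.8439·0.234045 − 0.215962·11.1) / 0.018083 = -0.327308/0.018083 ≈ -18.1.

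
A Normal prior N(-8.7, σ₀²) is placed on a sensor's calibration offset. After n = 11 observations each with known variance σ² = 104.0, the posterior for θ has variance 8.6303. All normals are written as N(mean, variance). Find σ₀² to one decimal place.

For the Normal–Normal model with known σ², precisions add: τ_n = τ₀ + n/σ².
So 1/σ₀² = 1/8.6303 − 11/104.0 = 0.115871 − 0.105769 = 0.010102.
Hence σ₀² = 1/0.010102 ≈ 99.0.

σ₀² = 99.0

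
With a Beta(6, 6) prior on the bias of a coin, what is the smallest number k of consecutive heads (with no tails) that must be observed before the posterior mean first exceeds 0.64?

After k heads and 0 tails the posterior is Beta(6+k, 6), with mean (6+k)/(6+6+k).
Set (6+k)/(12+k) > 0.64 and solve: k > (0.64·12 − 6)/(1 − 0.64) = 4.667.
The smallest integer exceeding 4.667 is 5, and checking k=5: (11)/(17) = 0.6471 > 0.64.

k = 5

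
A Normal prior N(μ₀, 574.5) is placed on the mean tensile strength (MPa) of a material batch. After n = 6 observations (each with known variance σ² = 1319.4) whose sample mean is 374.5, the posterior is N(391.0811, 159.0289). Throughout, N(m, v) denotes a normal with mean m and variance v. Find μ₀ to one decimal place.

The posterior mean is a precision-weighted average: μ_n = (τ₀μ₀ + τ_data·x̄)/(τ₀+τ_data), with τ₀=1/σ₀² and τ_data=n/σ².
Here τ₀ = 1/574.5 = 0.001741 and τ_data = 6/1319.4 = 0.004548, so τ_n = 0.006289.
Rearranging for μ₀: μ₀ = (μ_n·τ_n − τ_data·x̄)/τ₀ = (391.0811·0.006289 − 0.004548·374.5) / 0.001741 = 0.756283/0.001741 ≈ 434.4.

μ₀ = 434.4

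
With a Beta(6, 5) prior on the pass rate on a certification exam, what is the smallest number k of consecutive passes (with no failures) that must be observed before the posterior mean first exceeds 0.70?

k = 6

After k passes and 0 failures the posterior is Beta(6+k, 5), with mean (6+k)/(6+5+k).
Set (6+k)/(11+k) > 0.70 and solve: k > (0.70·11 − 6)/(1 − 0.70) = 5.667.
The smallest integer exceeding 5.667 is 6, and checking k=6: (12)/(17) = 0.7059 > 0.70.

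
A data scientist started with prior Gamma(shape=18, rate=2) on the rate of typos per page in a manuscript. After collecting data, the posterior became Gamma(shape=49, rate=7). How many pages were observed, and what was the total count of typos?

A Gamma(α, β) prior (rate parametrization) on a Poisson rate with n observations summing to S gives posterior Gamma(α+S, β+n).
Matching: Σxᵢ = 49 − 18 = 31 and n = 7 − 2 = 5.

n = 5 pages with total 31 typos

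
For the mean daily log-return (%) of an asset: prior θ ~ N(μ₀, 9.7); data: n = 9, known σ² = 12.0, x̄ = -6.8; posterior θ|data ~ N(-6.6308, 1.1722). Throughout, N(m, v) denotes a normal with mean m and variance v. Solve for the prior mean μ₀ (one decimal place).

μ₀ = -5.4

With known observation variance, the Normal–Normal posterior has precision τ_n = τ₀ + n/σ² and mean μ_n = (τ₀μ₀ + (n/σ²)x̄)/τ_n.
Here τ₀ = 1/9.7 = 0.103093 and τ_data = 9/12.0 = 0.750000, so τ_n = 0.853093.
Rearranging for μ₀: μ₀ = (μ_n·τ_n − τ_data·x̄)/τ₀ = (-6.6308·0.853093 − 0.750000·-6.8) / 0.103093 = -0.556689/0.103093 ≈ -5.4.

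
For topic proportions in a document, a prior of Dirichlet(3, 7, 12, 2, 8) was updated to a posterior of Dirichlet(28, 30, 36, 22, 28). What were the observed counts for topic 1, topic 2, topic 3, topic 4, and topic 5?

counts (25, 23, 24, 20, 20)

For a Dirichlet(α) prior with multinomial counts c, the posterior is Dirichlet(α + c) componentwise.
Counts are posterior − prior componentwise: 28−3=25, 30−7=23, 36−12=24, 22−2=20, 28−8=20.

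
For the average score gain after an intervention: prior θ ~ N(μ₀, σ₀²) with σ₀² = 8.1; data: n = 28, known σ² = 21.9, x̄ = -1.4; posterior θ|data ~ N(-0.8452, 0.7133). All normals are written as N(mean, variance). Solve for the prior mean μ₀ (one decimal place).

With known observation variance, the Normal–Normal posterior has precision τ_n = τ₀ + n/σ² and mean μ_n = (τ₀μ₀ + (n/σ²)x̄)/τ_n.
Here τ₀ = 1/8.1 = 0.123457 and τ_data = 28/21.9 = 1.278539, so τ_n = 1.401996.
Rearranging for μ₀: μ₀ = (μ_n·τ_n − τ_data·x̄)/τ₀ = (-0.8452·1.401996 − 1.278539·-1.4) / 0.123457 = 0.604988/0.123457 ≈ 4.9.

μ₀ = 4.9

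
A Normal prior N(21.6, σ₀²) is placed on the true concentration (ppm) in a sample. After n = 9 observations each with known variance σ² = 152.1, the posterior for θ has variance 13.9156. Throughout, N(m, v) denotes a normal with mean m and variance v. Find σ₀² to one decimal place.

σ₀² = 78.8

For the Normal–Normal model with known σ², precisions add: τ_n = τ₀ + n/σ².
So 1/σ₀² = 1/13.9156 − 9/152.1 = 0.071862 − 0.059172 = 0.012690.
Hence σ₀² = 1/0.012690 ≈ 78.8.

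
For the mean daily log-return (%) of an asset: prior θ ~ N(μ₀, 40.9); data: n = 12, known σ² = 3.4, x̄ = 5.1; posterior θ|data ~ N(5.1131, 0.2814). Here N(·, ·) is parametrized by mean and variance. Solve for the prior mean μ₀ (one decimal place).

μ₀ = 7.0

With known observation variance, the Normal–Normal posterior has precision τ_n = τ₀ + n/σ² and mean μ_n = (τ₀μ₀ + (n/σ²)x̄)/τ_n.
Here τ₀ = 1/40.9 = 0.024450 and τ_data = 12/3.4 = 3.529412, so τ_n = 3.553862.
Rearranging for μ₀: μ₀ = (μ_n·τ_n − τ_data·x̄)/τ₀ = (5.1131·3.553862 − 3.529412·5.1) / 0.024450 = 0.171251/0.024450 ≈ 7.0.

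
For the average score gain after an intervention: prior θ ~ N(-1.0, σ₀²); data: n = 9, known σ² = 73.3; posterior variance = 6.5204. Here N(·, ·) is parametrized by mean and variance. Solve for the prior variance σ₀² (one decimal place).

Posterior precision equals prior precision plus data precision: 1/σ_n² = 1/σ₀² + n/σ².
So 1/σ₀² = 1/6.5204 − 9/73.3 = 0.153365 − 0.122783 = 0.030582.
Hence σ₀² = 1/0.030582 ≈ 32.7.

σ₀² = 32.7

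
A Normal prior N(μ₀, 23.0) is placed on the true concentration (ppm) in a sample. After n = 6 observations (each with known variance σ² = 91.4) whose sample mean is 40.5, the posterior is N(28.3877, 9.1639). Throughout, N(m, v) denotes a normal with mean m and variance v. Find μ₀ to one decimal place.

With known observation variance, the Normal–Normal posterior has precision τ_n = τ₀ + n/σ² and mean μ_n = (τ₀μ₀ + (n/σ²)x̄)/τ_n.
Here τ₀ = 1/23.0 = 0.043478 and τ_data = 6/91.4 = 0.065646, so τ_n = 0.109124.
Rearranging for μ₀: μ₀ = (μ_n·τ_n − τ_data·x̄)/τ₀ = (28.3877·0.109124 − 0.065646·40.5) / 0.043478 = 0.439116/0.043478 ≈ 10.1.

μ₀ = 10.1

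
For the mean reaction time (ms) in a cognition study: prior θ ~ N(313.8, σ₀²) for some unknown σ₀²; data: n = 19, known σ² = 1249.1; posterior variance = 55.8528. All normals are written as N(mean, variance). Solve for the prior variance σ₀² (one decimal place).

For the Normal–Normal model with known σ², precisions add: τ_n = τ₀ + n/σ².
So 1/σ₀² = 1/55.8528 − 19/1249.1 = 0.017904 − 0.015211 = 0.002693.
Hence σ₀² = 1/0.002693 ≈ 371.3.

σ₀² = 371.3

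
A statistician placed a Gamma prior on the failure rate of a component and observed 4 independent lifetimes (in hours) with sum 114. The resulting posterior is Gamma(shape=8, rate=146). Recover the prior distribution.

For an exponential likelihood with a Gamma(α, β) prior on the rate, n observations with total T give posterior Gamma(α+n, β+T).
So α = 8 − 4 = 4 and β = 146 − 114 = 32.

Gamma(shape=4, rate=32)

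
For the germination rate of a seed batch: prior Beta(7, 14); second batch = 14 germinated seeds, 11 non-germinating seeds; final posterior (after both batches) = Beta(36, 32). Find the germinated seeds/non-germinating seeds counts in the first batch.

15 germinated seeds and 7 non-germinating seeds

Sequential conjugate updates are equivalent to a single update on the pooled data, so total successes = posterior α − prior α and total failures = posterior β − prior β.
Total across both batches: 36−7=29 germinated seeds, 32−14=18 non-germinating seeds.
Subtract the second batch: 29−14=15 germinated seeds and 18−11=7 non-germinating seeds.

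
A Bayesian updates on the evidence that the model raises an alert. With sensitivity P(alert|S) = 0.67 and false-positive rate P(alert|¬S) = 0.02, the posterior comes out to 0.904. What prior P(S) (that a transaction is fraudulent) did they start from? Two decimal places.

P(S) = 0.22

Bayes' rule in odds form gives O(S|E) = O(S)·[P(E|S)/P(E|¬S)], hence O(S) = O(S|E)/LR.
Posterior odds = 0.904/(1−0.904) = 9.4167. LR = 0.67/0.02 = 33.5000.
Prior odds = 9.4167/33.5000 = 0.2811, so P(S) = 0.2811/(1+0.2811) ≈ 0.22.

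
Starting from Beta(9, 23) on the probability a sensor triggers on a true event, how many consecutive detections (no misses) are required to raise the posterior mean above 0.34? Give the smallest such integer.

k = 3

After k detections and 0 misses the posterior is Beta(9+k, 23), with mean (9+k)/(9+23+k).
Set (9+k)/(32+k) > 0.34 and solve: k > (0.34·32 − 9)/(1 − 0.34) = 2.848.
The smallest integer exceeding 2.848 is 3, and checking k=3: (12)/(35) = 0.3429 > 0.34.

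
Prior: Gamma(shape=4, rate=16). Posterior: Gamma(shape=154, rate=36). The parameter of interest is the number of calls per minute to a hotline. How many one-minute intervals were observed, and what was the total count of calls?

Gamma–Poisson conjugacy: posterior shape = α + Σxᵢ, posterior rate = β + n.
Matching: Σxᵢ = 154 − 4 = 150 and n = 36 − 16 = 20.

n = 20 one-minute intervals with total 150 calls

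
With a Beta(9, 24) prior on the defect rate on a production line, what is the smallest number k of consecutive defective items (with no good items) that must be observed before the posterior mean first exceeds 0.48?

After k defective items and 0 good items the posterior is Beta(9+k, 24), with mean (9+k)/(9+24+k).
Set (9+k)/(33+k) > 0.48 and solve: k > (0.48·33 − 9)/(1 − 0.48) = 13.154.
The smallest integer exceeding 13.154 is 14.

k = 14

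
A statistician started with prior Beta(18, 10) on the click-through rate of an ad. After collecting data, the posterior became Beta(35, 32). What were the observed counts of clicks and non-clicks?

Under Beta–binomial conjugacy the posterior parameters are (a+s, b+f).
Match parameters: s=35−18=17, f=32−10=22.

17 clicks and 22 non-clicks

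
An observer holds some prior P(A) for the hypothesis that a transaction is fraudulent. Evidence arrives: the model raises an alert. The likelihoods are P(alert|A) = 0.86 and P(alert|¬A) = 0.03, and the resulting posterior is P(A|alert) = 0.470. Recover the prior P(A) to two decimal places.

Bayes' rule in odds form gives O(A|E) = O(A)·[P(E|A)/P(E|¬A)], hence O(A) = O(A|E)/LR.
Posterior odds = 0.470/(1−0.470) = 0.8868. LR = 0.86/0.03 = 28.6667.
Prior odds = 0.8868/28.6667 = 0.0309, so P(A) = 0.0309/(1+0.0309) ≈ 0.03.

P(A) = 0.03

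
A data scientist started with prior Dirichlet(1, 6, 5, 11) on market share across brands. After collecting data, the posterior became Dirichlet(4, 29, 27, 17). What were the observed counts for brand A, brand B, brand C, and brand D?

For a Dirichlet(α) prior with multinomial counts c, the posterior is Dirichlet(α + c) componentwise.
Counts are posterior − prior componentwise: 4−1=3, 29−6=23, 27−5=22, 17−11=6.

counts (3, 23, 22, 6)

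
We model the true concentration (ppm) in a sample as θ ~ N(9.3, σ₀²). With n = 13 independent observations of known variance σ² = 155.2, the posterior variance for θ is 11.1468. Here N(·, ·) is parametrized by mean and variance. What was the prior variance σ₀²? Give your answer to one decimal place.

σ₀² = 168.1

Posterior precision equals prior precision plus data precision: 1/σ_n² = 1/σ₀² + n/σ².
So 1/σ₀² = 1/11.1468 − 13/155.2 = 0.089712 − 0.083763 = 0.005949.
Hence σ₀² = 1/0.005949 ≈ 168.1.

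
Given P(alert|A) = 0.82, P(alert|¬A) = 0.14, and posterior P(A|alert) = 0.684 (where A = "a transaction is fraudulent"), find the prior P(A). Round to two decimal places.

In odds form, posterior odds = prior odds × likelihood ratio, so prior odds = posterior odds ÷ LR.
Posterior odds = 0.684/(1−0.684) = 2.1646. LR = 0.82/0.14 = 5.8571.
Prior odds = 2.1646/5.8571 = 0.3696, so P(A) = 0.3696/(1+0.3696) ≈ 0.27.

P(A) = 0.27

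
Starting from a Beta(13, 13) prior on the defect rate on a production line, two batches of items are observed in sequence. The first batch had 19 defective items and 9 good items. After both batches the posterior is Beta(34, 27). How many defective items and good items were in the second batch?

2 defective items and 5 good items

Because Beta–binomial updating is additive in the counts, the combined data contributed (α_post−α_prior, β_post−β_prior) successes and failures.
Total across both batches: 34−13=21 defective items, 27−13=14 good items.
Subtract the first batch: 21−19=2 defective items and 14−9=5 good items.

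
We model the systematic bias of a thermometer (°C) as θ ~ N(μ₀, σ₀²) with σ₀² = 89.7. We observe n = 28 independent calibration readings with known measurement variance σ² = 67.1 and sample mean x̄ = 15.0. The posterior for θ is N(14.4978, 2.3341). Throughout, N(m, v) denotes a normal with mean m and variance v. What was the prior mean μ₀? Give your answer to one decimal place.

With known observation variance, the Normal–Normal posterior has precision τ_n = τ₀ + n/σ² and mean μ_n = (τ₀μ₀ + (n/σ²)x̄)/τ_n.
Here τ₀ = 1/89.7 = 0.011148 and τ_data = 28/67.1 = 0.417288, so τ_n = 0.428436.
Rearranging for μ₀: μ₀ = (μ_n·τ_n − τ_data·x̄)/τ₀ = (14.4978·0.428436 − 0.417288·15.0) / 0.011148 = -0.047941/0.011148 ≈ -4.3.

μ₀ = -4.3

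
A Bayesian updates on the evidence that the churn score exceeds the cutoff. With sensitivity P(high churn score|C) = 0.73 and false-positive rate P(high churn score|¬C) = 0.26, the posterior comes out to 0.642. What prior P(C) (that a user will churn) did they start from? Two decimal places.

In odds form, posterior odds = prior odds × likelihood ratio, so prior odds = posterior odds ÷ LR.
Posterior odds = 0.642/(1−0.642) = 1.7933. LR = 0.73/0.26 = 2.8077.
Prior odds = 1.7933/2.8077 = 0.6387, so P(C) = 0.6387/(1+0.6387) ≈ 0.39.

P(C) = 0.39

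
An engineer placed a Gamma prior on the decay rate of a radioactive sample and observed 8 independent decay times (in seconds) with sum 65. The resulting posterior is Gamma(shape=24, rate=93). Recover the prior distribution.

Gamma(shape=16, rate=28)

For an exponential likelihood with a Gamma(α, β) prior on the rate, n observations with total T give posterior Gamma(α+n, β+T).
So α = 24 − 8 = 16 and β = 93 − 65 = 28.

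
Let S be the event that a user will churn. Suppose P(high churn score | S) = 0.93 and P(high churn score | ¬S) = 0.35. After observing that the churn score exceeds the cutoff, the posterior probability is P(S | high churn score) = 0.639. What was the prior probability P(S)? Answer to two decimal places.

In odds form, posterior odds = prior odds × likelihood ratio, so prior odds = posterior odds ÷ LR.
Posterior odds = 0.639/(1−0.639) = 1.7701. LR = 0.93/0.35 = 2.6571.
Prior odds = 1.7701/2.6571 = 0.6662, so P(S) = 0.6662/(1+0.6662) ≈ 0.40.

P(S) = 0.40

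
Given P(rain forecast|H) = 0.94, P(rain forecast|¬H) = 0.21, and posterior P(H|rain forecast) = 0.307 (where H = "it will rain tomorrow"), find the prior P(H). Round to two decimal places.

P(H) = 0.09

Bayes' rule in odds form gives O(H|E) = O(H)·[P(E|H)/P(E|¬H)], hence O(H) = O(H|E)/LR.
Posterior odds = 0.307/(1−0.307) = 0.4430. LR = 0.94/0.21 = 4.4762.
Prior odds = 0.4430/4.4762 = 0.0990, so P(H) = 0.0990/(1+0.0990) ≈ 0.09.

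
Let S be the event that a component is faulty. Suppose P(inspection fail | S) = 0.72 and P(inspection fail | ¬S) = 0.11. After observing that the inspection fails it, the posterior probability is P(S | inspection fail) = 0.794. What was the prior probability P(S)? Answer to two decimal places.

P(S) = 0.37

In odds form, posterior odds = prior odds × likelihood ratio, so prior odds = posterior odds ÷ LR.
Posterior odds = 0.794/(1−0.794) = 3.8544. LR = 0.72/0.11 = 6.5455.
Prior odds = 3.8544/6.5455 = 0.5889, so P(S) = 0.5889/(1+0.5889) ≈ 0.37.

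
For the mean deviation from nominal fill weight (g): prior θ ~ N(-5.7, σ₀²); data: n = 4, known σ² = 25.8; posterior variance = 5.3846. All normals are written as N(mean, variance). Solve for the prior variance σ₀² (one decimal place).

Posterior precision equals prior precision plus data precision: 1/σ_n² = 1/σ₀² + n/σ².
So 1/σ₀² = 1/5.3846 − 4/25.8 = 0.185715 − 0.155039 = 0.030676.
Hence σ₀² = 1/0.030676 ≈ 32.6.

σ₀² = 32.6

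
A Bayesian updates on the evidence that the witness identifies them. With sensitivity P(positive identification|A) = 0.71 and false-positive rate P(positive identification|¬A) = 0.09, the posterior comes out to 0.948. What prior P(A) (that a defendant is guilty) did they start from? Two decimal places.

P(A) = 0.70

Bayes' rule in odds form gives O(A|E) = O(A)·[P(E|A)/P(E|¬A)], hence O(A) = O(A|E)/LR.
Posterior odds = 0.948/(1−0.948) = 18.2308. LR = 0.71/0.09 = 7.8889.
Prior odds = 18.2308/7.8889 = 2.3109, so P(A) = 2.3109/(1+2.3109) ≈ 0.70.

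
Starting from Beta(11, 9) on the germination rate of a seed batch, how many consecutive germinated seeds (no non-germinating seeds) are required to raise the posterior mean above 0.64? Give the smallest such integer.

After k germinated seeds and 0 non-germinating seeds the posterior is Beta(11+k, 9), with mean (11+k)/(11+9+k).
Set (11+k)/(20+k) > 0.64 and solve: k > (0.64·20 − 11)/(1 − 0.64) = 5.000.
The smallest integer exceeding 5.000 is 6.

k = 6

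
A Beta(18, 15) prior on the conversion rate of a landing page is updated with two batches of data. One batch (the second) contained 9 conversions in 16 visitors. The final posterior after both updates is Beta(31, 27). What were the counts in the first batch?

4 conversions and 5 bounces

Because Beta–binomial updating is additive in the counts, the combined data contributed (α_post−α_prior, β_post−β_prior) successes and failures.
Total across both batches: 31−18=13 conversions, 27−15=12 bounces.
Subtract the second batch: 13−9=4 conversions and 12−7=5 bounces.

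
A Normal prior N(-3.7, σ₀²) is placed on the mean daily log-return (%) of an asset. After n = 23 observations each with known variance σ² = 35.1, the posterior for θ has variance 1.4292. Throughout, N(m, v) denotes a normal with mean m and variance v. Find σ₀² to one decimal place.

Posterior precision equals prior precision plus data precision: 1/σ_n² = 1/σ₀² + n/σ².
So 1/σ₀² = 1/1.4292 − 23/35.1 = 0.699692 − 0.655271 = 0.044421.
Hence σ₀² = 1/0.044421 ≈ 22.5.

σ₀² = 22.5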